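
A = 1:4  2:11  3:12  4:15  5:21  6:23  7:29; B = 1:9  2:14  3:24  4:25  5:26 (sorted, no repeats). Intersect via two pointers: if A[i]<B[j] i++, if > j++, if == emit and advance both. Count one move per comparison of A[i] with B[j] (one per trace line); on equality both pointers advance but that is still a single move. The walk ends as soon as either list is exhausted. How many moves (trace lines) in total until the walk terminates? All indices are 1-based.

i=1 j=1: 4<9, i++
i=2 j=1: 11>9, j++
i=2 j=2: 11<14, i++
i=3 j=2: 12<14, i++
i=4 j=2: 15>14, j++
i=4 j=3: 15<24, i++
i=5 j=3: 21<24, i++
i=6 j=3: 23<24, i++
i=7 j=3: 29>24, j++
i=7 j=4: 29>25, j++
i=7 j=5: 29>26, j++

11 moves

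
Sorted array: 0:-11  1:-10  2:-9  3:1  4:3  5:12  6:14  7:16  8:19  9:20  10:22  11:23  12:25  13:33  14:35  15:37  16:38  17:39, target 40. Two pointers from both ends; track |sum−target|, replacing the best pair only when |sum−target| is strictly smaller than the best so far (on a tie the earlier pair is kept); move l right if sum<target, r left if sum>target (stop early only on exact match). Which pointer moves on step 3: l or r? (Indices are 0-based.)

l

l=0 r=17: -11+39=28 d=12 *, l++
l=1 r=17: -10+39=29 d=11 *, l++
l=2 r=17: -9+39=30 d=10 *, l++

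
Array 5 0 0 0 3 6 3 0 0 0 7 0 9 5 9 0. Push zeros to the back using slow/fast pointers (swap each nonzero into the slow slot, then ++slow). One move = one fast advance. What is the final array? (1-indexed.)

(s=1,f=1) a[fast]=5≠0 swap→a[1]=5 → slow++,fast++
(s=2,f=2) a[fast]=0 → fast++
(s=2,f=3) a[fast]=0 → fast++
(s=2,f=4) a[fast]=0 → fast++
(s=2,f=5) a[fast]=3≠0 swap→a[2]=3 → slow++,fast++
(s=3,f=6) a[fast]=6≠0 swap→a[3]=6 → slow++,fast++
(s=4,f=7) a[fast]=3≠0 swap→a[4]=3 → slow++,fast++
(s=5,f=8) a[fast]=0 → fast++
(s=5,f=9) a[fast]=0 → fast++
(s=5,f=10) a[fast]=0 → fast++
(s=5,f=11) a[fast]=7≠0 swap→a[5]=7 → slow++,fast++
(s=6,f=12) a[fast]=0 → fast++
(s=6,f=13) a[fast]=9≠0 swap→a[6]=9 → slow++,fast++
(s=7,f=14) a[fast]=5≠0 swap→a[7]=5 → slow++,fast++
(s=8,f=15) a[fast]=9≠0 swap→a[8]=9 → slow++,fast++
(s=9,f=16) a[fast]=0 → fast++

[5, 3, 6, 3, 7, 9, 5, 9, 0, 0, 0, 0, 0, 0, 0, 0]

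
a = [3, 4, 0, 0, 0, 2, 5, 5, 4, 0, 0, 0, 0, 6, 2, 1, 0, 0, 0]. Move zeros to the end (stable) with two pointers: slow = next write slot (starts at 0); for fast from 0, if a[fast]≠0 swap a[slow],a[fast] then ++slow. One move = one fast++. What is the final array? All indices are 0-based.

slow=0 fast=0: a[fast]=3≠0 swap→a[0]=3, slow++,fast++
slow=1 fast=1: a[fast]=4≠0 swap→a[1]=4, slow++,fast++
slow=2 fast=2: a[fast]=0, fast++
slow=2 fast=3: a[fast]=0, fast++
slow=2 fast=4: a[fast]=0, fast++
slow=2 fast=5: a[fast]=2≠0 swap→a[2]=2, slow++,fast++
slow=3 fast=6: a[fast]=5≠0 swap→a[3]=5, slow++,fast++
slow=4 fast=7: a[fast]=5≠0 swap→a[4]=5, slow++,fast++
slow=5 fast=8: a[fast]=4≠0 swap→a[5]=4, slow++,fast++
slow=6 fast=9: a[fast]=0, fast++
slow=6 fast=10: a[fast]=0, fast++
slow=6 fast=11: a[fast]=0, fast++
slow=6 fast=12: a[fast]=0, fast++
slow=6 fast=13: a[fast]=6≠0 swap→a[6]=6, slow++,fast++
slow=7 fast=14: a[fast]=2≠0 swap→a[7]=2, slow++,fast++
slow=8 fast=15: a[fast]=1≠0 swap→a[8]=1, slow++,fast++
slow=9 fast=16: a[fast]=0, fast++
slow=9 fast=17: a[fast]=0, fast++
slow=9 fast=18: a[fast]=0, fast++

[3, 4, 2, 5, 5, 4, 6, 2, 1, 0, 0, 0, 0, 0, 0, 0, 0, 0, 0]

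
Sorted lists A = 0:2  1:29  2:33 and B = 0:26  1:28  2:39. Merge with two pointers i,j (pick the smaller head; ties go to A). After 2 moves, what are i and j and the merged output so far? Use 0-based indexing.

[i=0,j=0] A[i]=2<=B[j]=26 take 2 → i++
[i=1,j=0] A[i]=29>B[j]=26 take 26 → j++

i=1, j=1, merged so far=[2, 26]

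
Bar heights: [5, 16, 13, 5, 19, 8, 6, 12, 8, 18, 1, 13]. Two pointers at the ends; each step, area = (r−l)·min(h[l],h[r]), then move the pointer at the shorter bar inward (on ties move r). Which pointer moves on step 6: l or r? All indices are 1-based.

[1,12] min(5,13)*11=55 best=55 * → l++
[2,12] min(16,13)*10=130 best=130 * → r--
[2,11] min(16,1)*9=9 best=130 → r--
[2,10] min(16,18)*8=128 best=130 → l++
[3,10] min(13,18)*7=91 best=130 → l++
[4,10] min(5,18)*6=30 best=130 → l++

l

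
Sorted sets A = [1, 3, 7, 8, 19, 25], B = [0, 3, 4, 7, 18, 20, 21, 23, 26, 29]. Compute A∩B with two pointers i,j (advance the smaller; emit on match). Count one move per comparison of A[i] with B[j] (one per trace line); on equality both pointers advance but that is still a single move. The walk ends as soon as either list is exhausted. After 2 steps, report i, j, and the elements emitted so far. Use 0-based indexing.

i=1, j=1, emitted=[]

i=0 j=0: 1>0, j++
i=0 j=1: 1<3, i++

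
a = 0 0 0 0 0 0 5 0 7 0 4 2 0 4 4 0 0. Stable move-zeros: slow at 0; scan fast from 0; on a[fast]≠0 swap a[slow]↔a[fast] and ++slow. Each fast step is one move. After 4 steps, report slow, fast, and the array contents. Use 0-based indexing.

slow=0, fast=4, a=[0, 0, 0, 0, 0, 0, 5, 0, 7, 0, 4, 2, 0, 4, 4, 0, 0]

slow=0 fast=0: a[fast]=0, fast++
slow=0 fast=1: a[fast]=0, fast++
slow=0 fast=2: a[fast]=0, fast++
slow=0 fast=3: a[fast]=0, fast++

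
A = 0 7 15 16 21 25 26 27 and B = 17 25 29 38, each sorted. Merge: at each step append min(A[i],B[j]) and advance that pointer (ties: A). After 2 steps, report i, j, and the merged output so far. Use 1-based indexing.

i=3, j=1, merged so far=[0, 7]

[i=1,j=1] A[i]=0<=B[j]=17 take 0 → i++
[i=2,j=1] A[i]=7<=B[j]=17 take 7 → i++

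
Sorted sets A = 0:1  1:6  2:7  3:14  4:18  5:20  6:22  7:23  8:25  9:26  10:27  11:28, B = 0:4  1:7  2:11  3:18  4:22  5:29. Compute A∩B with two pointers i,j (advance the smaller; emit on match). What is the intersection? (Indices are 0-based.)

intersection = [7, 18, 22]

i=0 j=0: 1<4, i++
i=1 j=0: 6>4, j++
i=1 j=1: 6<7, i++
i=2 j=1: 7==7 emit, i++,j++
i=3 j=2: 14>11, j++
i=3 j=3: 14<18, i++
i=4 j=3: 18==18 emit, i++,j++
i=5 j=4: 20<22, i++
i=6 j=4: 22==22 emit, i++,j++
i=7 j=5: 23<29, i++
i=8 j=5: 25<29, i++
i=9 j=5: 26<29, i++
i=10 j=5: 27<29, i++
i=11 j=5: 28<29, i++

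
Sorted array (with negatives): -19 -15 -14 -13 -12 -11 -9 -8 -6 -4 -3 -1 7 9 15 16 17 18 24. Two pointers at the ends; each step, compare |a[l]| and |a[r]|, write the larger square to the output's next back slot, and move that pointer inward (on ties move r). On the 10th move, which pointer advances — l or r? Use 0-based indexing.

l=0 r=18: |-19|<=|24| out[18]=576, r--
l=0 r=17: |-19|>|18| out[17]=361, l++
l=1 r=17: |-15|<=|18| out[16]=324, r--
l=1 r=16: |-15|<=|17| out[15]=289, r--
l=1 r=15: |-15|<=|16| out[14]=256, r--
l=1 r=14: |-15|<=|15| out[13]=225, r--
l=1 r=13: |-15|>|9| out[12]=225, l++
l=2 r=13: |-14|>|9| out[11]=196, l++
l=3 r=13: |-13|>|9| out[10]=169, l++
l=4 r=13: |-12|>|9| out[9]=144, l++

l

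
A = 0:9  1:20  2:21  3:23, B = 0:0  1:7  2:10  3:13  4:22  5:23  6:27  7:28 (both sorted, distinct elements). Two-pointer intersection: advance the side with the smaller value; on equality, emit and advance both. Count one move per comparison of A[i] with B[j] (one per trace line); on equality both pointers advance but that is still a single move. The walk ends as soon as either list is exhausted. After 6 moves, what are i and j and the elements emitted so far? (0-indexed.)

i=2, j=4, emitted=[]

[i=0,j=0] 9>0 → j++
[i=0,j=1] 9>7 → j++
[i=0,j=2] 9<10 → i++
[i=1,j=2] 20>10 → j++
[i=1,j=3] 20>13 → j++
[i=1,j=4] 20<22 → i++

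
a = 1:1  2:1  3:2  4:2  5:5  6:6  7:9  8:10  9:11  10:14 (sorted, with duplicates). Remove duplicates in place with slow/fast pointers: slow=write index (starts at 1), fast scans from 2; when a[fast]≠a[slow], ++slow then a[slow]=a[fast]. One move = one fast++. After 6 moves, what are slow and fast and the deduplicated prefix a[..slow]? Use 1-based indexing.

(s=1,f=2) a[fast]=1=a[slow] dup → fast++
(s=1,f=3) a[fast]=2≠a[slow]=1 write a[2]=2 → slow++,fast++
(s=2,f=4) a[fast]=2=a[slow] dup → fast++
(s=2,f=5) a[fast]=5≠a[slow]=2 write a[3]=5 → slow++,fast++
(s=3,f=6) a[fast]=6≠a[slow]=5 write a[4]=6 → slow++,fast++
(s=4,f=7) a[fast]=9≠a[slow]=6 write a[5]=9 → slow++,fast++

slow=5, fast=8, prefix=[1, 2, 5, 6, 9]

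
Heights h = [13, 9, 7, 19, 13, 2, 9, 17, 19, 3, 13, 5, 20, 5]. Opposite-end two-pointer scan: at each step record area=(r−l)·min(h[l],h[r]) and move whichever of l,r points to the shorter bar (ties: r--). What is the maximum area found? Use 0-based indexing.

max area = 171

[0,13] min(13,5)*13=65 best=65 * → r--
[0,12] min(13,20)*12=156 best=156 * → l++
[1,12] min(9,20)*11=99 best=156 → l++
[2,12] min(7,20)*10=70 best=156 → l++
[3,12] min(19,20)*9=171 best=171 * → l++
[4,12] min(13,20)*8=104 best=171 → l++
[5,12] min(2,20)*7=14 best=171 → l++
[6,12] min(9,20)*6=54 best=171 → l++
[7,12] min(17,20)*5=85 best=171 → l++
[8,12] min(19,20)*4=76 best=171 → l++
[9,12] min(3,20)*3=9 best=171 → l++
[10,12] min(13,20)*2=26 best=171 → l++
[11,12] min(5,20)*1=5 best=171 → l++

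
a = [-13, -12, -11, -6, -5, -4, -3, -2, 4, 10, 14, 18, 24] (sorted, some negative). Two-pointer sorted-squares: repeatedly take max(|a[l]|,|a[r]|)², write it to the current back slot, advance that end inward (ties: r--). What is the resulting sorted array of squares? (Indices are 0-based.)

[0,12] |-13|<=|24| out[12]=576 → r--
[0,11] |-13|<=|18| out[11]=324 → r--
[0,10] |-13|<=|14| out[10]=196 → r--
[0,9] |-13|>|10| out[9]=169 → l++
[1,9] |-12|>|10| out[8]=144 → l++
[2,9] |-11|>|10| out[7]=121 → l++
[3,9] |-6|<=|10| out[6]=100 → r--
[3,8] |-6|>|4| out[5]=36 → l++
[4,8] |-5|>|4| out[4]=25 → l++
[5,8] |-4|<=|4| out[3]=16 → r--
[5,7] |-4|>|-2| out[2]=16 → l++
[6,7] |-3|>|-2| out[1]=9 → l++
[7,7] |-2|<=|-2| out[0]=4 → r--

[4, 9, 16, 16, 25, 36, 100, 121, 144, 169, 196, 324, 576]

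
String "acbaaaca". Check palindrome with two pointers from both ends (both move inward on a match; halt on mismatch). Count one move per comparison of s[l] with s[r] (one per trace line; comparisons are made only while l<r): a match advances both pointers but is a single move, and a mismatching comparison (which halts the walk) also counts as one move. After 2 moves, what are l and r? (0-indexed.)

l=2, r=5

l=0 r=7: 'a'=='a', l++,r--
l=1 r=6: 'c'=='c', l++,r--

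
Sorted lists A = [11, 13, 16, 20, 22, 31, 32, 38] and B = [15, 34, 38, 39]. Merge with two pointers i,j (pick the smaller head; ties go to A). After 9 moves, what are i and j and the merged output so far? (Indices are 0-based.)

i=7, j=2, merged so far=[11, 13, 15, 16, 20, 22, 31, 32, 34]

i=0 j=0: A[i]=11<=B[j]=15 take 11, i++
i=1 j=0: A[i]=13<=B[j]=15 take 13, i++
i=2 j=0: A[i]=16>B[j]=15 take 15, j++
i=2 j=1: A[i]=16<=B[j]=34 take 16, i++
i=3 j=1: A[i]=20<=B[j]=34 take 20, i++
i=4 j=1: A[i]=22<=B[j]=34 take 22, i++
i=5 j=1: A[i]=31<=B[j]=34 take 31, i++
i=6 j=1: A[i]=32<=B[j]=34 take 32, i++
i=7 j=1: A[i]=38>B[j]=34 take 34, j++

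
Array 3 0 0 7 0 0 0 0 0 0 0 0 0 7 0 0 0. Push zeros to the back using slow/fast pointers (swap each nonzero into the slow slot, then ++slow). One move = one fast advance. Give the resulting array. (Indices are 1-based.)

[3, 7, 7, 0, 0, 0, 0, 0, 0, 0, 0, 0, 0, 0, 0, 0, 0]

slow=1 fast=1: a[fast]=3≠0 swap→a[1]=3, slow++,fast++
slow=2 fast=2: a[fast]=0, fast++
slow=2 fast=3: a[fast]=0, fast++
slow=2 fast=4: a[fast]=7≠0 swap→a[2]=7, slow++,fast++
slow=3 fast=5: a[fast]=0, fast++
slow=3 fast=6: a[fast]=0, fast++
slow=3 fast=7: a[fast]=0, fast++
slow=3 fast=8: a[fast]=0, fast++
slow=3 fast=9: a[fast]=0, fast++
slow=3 fast=10: a[fast]=0, fast++
slow=3 fast=11: a[fast]=0, fast++
slow=3 fast=12: a[fast]=0, fast++
slow=3 fast=13: a[fast]=0, fast++
slow=3 fast=14: a[fast]=7≠0 swap→a[3]=7, slow++,fast++
slow=4 fast=15: a[fast]=0, fast++
slow=4 fast=16: a[fast]=0, fast++
slow=4 fast=17: a[fast]=0, fast++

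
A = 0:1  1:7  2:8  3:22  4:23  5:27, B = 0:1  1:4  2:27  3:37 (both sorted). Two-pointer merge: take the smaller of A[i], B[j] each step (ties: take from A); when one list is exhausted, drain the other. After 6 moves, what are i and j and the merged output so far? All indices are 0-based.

i=4, j=2, merged so far=[1, 1, 4, 7, 8, 22]

i=0 j=0: A[i]=1<=B[j]=1 take 1, i++
i=1 j=0: A[i]=7>B[j]=1 take 1, j++
i=1 j=1: A[i]=7>B[j]=4 take 4, j++
i=1 j=2: A[i]=7<=B[j]=27 take 7, i++
i=2 j=2: A[i]=8<=B[j]=27 take 8, i++
i=3 j=2: A[i]=22<=B[j]=27 take 22, i++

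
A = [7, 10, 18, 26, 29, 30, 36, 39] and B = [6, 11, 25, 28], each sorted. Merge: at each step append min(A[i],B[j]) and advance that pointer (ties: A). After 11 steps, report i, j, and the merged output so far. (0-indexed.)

i=7, j=4, merged so far=[6, 7, 10, 11, 18, 25, 26, 28, 29, 30, 36]

i=0 j=0: A[i]=7>B[j]=6 take 6, j++
i=0 j=1: A[i]=7<=B[j]=11 take 7, i++
i=1 j=1: A[i]=10<=B[j]=11 take 10, i++
i=2 j=1: A[i]=18>B[j]=11 take 11, j++
i=2 j=2: A[i]=18<=B[j]=25 take 18, i++
i=3 j=2: A[i]=26>B[j]=25 take 25, j++
i=3 j=3: A[i]=26<=B[j]=28 take 26, i++
i=4 j=3: A[i]=29>B[j]=28 take 28, j++
i=4 j=4: B done, take A[i]=29, i++
i=5 j=4: B done, take A[i]=30, i++
i=6 j=4: B done, take A[i]=36, i++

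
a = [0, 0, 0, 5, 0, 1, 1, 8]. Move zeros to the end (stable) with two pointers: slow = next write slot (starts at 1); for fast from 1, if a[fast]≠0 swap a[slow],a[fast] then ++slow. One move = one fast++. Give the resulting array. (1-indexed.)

[5, 1, 1, 8, 0, 0, 0, 0]

(s=1,f=1) a[fast]=0 → fast++
(s=1,f=2) a[fast]=0 → fast++
(s=1,f=3) a[fast]=0 → fast++
(s=1,f=4) a[fast]=5≠0 swap→a[1]=5 → slow++,fast++
(s=2,f=5) a[fast]=0 → fast++
(s=2,f=6) a[fast]=1≠0 swap→a[2]=1 → slow++,fast++
(s=3,f=7) a[fast]=1≠0 swap→a[3]=1 → slow++,fast++
(s=4,f=8) a[fast]=8≠0 swap→a[4]=8 → slow++,fast++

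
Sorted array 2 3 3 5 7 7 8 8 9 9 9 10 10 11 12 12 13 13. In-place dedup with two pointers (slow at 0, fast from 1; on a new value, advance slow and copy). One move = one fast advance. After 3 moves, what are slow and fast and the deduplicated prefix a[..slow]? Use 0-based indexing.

slow=2, fast=4, prefix=[2, 3, 5]

slow=0 fast=1: a[fast]=3≠a[slow]=2 write a[1]=3, slow++,fast++
slow=1 fast=2: a[fast]=3=a[slow] dup, fast++
slow=1 fast=3: a[fast]=5≠a[slow]=3 write a[2]=5, slow++,fast++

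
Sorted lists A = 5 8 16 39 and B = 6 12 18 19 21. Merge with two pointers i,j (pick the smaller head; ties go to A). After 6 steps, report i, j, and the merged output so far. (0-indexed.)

i=3, j=3, merged so far=[5, 6, 8, 12, 16, 18]

[i=0,j=0] A[i]=5<=B[j]=6 take 5 → i++
[i=1,j=0] A[i]=8>B[j]=6 take 6 → j++
[i=1,j=1] A[i]=8<=B[j]=12 take 8 → i++
[i=2,j=1] A[i]=16>B[j]=12 take 12 → j++
[i=2,j=2] A[i]=16<=B[j]=18 take 16 → i++
[i=3,j=2] A[i]=39>B[j]=18 take 18 → j++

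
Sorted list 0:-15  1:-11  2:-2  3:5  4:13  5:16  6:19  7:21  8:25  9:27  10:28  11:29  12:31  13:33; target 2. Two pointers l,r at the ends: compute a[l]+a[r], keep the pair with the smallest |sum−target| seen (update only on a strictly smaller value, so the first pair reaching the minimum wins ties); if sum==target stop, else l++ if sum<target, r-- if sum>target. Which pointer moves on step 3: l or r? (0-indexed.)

r

l=0 r=13: -15+33=18 d=16 *, r--
l=0 r=12: -15+31=16 d=14 *, r--
l=0 r=11: -15+29=14 d=12 *, r--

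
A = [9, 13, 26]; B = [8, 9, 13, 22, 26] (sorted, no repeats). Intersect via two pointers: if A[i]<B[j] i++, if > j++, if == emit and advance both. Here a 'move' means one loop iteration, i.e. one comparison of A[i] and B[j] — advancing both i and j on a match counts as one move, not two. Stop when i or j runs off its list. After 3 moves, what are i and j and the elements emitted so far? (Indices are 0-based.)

[i=0,j=0] 9>8 → j++
[i=0,j=1] 9==9 emit → i++,j++
[i=1,j=2] 13==13 emit → i++,j++

i=2, j=3, emitted=[9, 13]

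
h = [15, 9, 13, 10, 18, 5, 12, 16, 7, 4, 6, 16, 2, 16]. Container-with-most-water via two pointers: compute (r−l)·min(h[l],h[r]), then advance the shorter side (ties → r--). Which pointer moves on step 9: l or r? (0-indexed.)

r

[0,13] min(15,16)*13=195 best=195 * → l++
[1,13] min(9,16)*12=108 best=195 → l++
[2,13] min(13,16)*11=143 best=195 → l++
[3,13] min(10,16)*10=100 best=195 → l++
[4,13] min(18,16)*9=144 best=195 → r--
[4,12] min(18,2)*8=16 best=195 → r--
[4,11] min(18,16)*7=112 best=195 → r--
[4,10] min(18,6)*6=36 best=195 → r--
[4,9] min(18,4)*5=20 best=195 → r--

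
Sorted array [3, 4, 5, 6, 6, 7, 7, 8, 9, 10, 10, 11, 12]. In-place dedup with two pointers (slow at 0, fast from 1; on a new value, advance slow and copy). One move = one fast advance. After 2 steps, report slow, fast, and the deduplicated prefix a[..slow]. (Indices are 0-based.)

slow=2, fast=3, prefix=[3, 4, 5]

(s=0,f=1) a[fast]=4≠a[slow]=3 write a[1]=4 → slow++,fast++
(s=1,f=2) a[fast]=5≠a[slow]=4 write a[2]=5 → slow++,fast++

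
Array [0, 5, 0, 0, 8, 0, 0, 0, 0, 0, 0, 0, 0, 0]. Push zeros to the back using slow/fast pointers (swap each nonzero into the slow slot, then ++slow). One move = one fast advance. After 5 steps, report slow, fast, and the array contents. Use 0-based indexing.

slow=2, fast=5, a=[5, 8, 0, 0, 0, 0, 0, 0, 0, 0, 0, 0, 0, 0]

slow=0 fast=0: a[fast]=0, fast++
slow=0 fast=1: a[fast]=5≠0 swap→a[0]=5, slow++,fast++
slow=1 fast=2: a[fast]=0, fast++
slow=1 fast=3: a[fast]=0, fast++
slow=1 fast=4: a[fast]=8≠0 swap→a[1]=8, slow++,fast++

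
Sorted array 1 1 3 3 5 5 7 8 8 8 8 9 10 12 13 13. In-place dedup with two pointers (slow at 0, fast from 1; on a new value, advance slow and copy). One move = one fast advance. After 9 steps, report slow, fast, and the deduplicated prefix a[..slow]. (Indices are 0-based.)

(s=0,f=1) a[fast]=1=a[slow] dup → fast++
(s=0,f=2) a[fast]=3≠a[slow]=1 write a[1]=3 → slow++,fast++
(s=1,f=3) a[fast]=3=a[slow] dup → fast++
(s=1,f=4) a[fast]=5≠a[slow]=3 write a[2]=5 → slow++,fast++
(s=2,f=5) a[fast]=5=a[slow] dup → fast++
(s=2,f=6) a[fast]=7≠a[slow]=5 write a[3]=7 → slow++,fast++
(s=3,f=7) a[fast]=8≠a[slow]=7 write a[4]=8 → slow++,fast++
(s=4,f=8) a[fast]=8=a[slow] dup → fast++
(s=4,f=9) a[fast]=8=a[slow] dup → fast++

slow=4, fast=10, prefix=[1, 3, 5, 7, 8]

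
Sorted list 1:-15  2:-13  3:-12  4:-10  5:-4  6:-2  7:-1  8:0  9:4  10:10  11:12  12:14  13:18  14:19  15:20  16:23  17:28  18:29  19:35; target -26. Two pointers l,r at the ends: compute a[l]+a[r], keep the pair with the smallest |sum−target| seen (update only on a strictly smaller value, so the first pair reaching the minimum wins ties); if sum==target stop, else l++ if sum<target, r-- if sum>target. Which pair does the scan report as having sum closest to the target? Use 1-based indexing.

pair (-15, -10) with sum -25 (|Δ|=1)

[1,19] -15+35=20 d=46 * → r--
[1,18] -15+29=14 d=40 * → r--
[1,17] -15+28=13 d=39 * → r--
[1,16] -15+23=8 d=34 * → r--
[1,15] -15+20=5 d=31 * → r--
[1,14] -15+19=4 d=30 * → r--
[1,13] -15+18=3 d=29 * → r--
[1,12] -15+14=-1 d=25 * → r--
[1,11] -15+12=-3 d=23 * → r--
[1,10] -15+10=-5 d=21 * → r--
[1,9] -15+4=-11 d=15 * → r--
[1,8] -15+0=-15 d=11 * → r--
[1,7] -15+-1=-16 d=10 * → r--
[1,6] -15+-2=-17 d=9 * → r--
[1,5] -15+-4=-19 d=7 * → r--
[1,4] -15+-10=-25 d=1 * → r--
[1,3] -15+-12=-27 d=1 → l++
[2,3] -13+-12=-25 d=1 → r--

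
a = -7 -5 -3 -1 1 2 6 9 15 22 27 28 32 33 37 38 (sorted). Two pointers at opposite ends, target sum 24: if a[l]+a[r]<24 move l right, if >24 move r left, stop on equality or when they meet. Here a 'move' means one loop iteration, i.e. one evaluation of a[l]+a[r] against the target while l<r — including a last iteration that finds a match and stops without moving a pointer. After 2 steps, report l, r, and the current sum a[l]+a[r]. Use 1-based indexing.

l=1, r=14, sum=26

[1,16] -7+38=31 >24 → r--
[1,15] -7+37=30 >24 → r--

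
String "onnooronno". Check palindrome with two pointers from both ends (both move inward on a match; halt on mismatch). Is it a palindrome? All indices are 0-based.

not a palindrome (mismatch at 4,5)

l=0 r=9: 'o'=='o', l++,r--
l=1 r=8: 'n'=='n', l++,r--
l=2 r=7: 'n'=='n', l++,r--
l=3 r=6: 'o'=='o', l++,r--
l=4 r=5: 'o'!='r', stop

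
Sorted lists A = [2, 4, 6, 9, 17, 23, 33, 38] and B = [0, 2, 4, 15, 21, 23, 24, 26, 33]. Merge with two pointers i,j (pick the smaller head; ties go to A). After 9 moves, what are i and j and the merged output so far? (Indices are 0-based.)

i=0 j=0: A[i]=2>B[j]=0 take 0, j++
i=0 j=1: A[i]=2<=B[j]=2 take 2, i++
i=1 j=1: A[i]=4>B[j]=2 take 2, j++
i=1 j=2: A[i]=4<=B[j]=4 take 4, i++
i=2 j=2: A[i]=6>B[j]=4 take 4, j++
i=2 j=3: A[i]=6<=B[j]=15 take 6, i++
i=3 j=3: A[i]=9<=B[j]=15 take 9, i++
i=4 j=3: A[i]=17>B[j]=15 take 15, j++
i=4 j=4: A[i]=17<=B[j]=21 take 17, i++

i=5, j=4, merged so far=[0, 2, 2, 4, 4, 6, 9, 15, 17]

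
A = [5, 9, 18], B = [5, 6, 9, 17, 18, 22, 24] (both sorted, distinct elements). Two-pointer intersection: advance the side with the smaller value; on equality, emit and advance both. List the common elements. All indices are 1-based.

i=1 j=1: 5==5 emit, i++,j++
i=2 j=2: 9>6, j++
i=2 j=3: 9==9 emit, i++,j++
i=3 j=4: 18>17, j++
i=3 j=5: 18==18 emit, i++,j++

intersection = [5, 9, 18]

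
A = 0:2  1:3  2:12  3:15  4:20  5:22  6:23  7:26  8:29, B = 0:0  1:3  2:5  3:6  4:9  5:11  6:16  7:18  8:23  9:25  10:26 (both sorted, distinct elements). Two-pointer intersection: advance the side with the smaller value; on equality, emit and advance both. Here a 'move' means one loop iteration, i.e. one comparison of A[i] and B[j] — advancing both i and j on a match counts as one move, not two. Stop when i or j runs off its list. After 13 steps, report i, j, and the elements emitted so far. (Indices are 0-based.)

[i=0,j=0] 2>0 → j++
[i=0,j=1] 2<3 → i++
[i=1,j=1] 3==3 emit → i++,j++
[i=2,j=2] 12>5 → j++
[i=2,j=3] 12>6 → j++
[i=2,j=4] 12>9 → j++
[i=2,j=5] 12>11 → j++
[i=2,j=6] 12<16 → i++
[i=3,j=6] 15<16 → i++
[i=4,j=6] 20>16 → j++
[i=4,j=7] 20>18 → j++
[i=4,j=8] 20<23 → i++
[i=5,j=8] 22<23 → i++

i=6, j=8, emitted=[3]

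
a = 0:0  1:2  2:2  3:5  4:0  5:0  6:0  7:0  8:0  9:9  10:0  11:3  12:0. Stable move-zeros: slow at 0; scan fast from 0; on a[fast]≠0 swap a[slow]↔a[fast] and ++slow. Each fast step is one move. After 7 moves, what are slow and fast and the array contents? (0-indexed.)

(s=0,f=0) a[fast]=0 → fast++
(s=0,f=1) a[fast]=2≠0 swap→a[0]=2 → slow++,fast++
(s=1,f=2) a[fast]=2≠0 swap→a[1]=2 → slow++,fast++
(s=2,f=3) a[fast]=5≠0 swap→a[2]=5 → slow++,fast++
(s=3,f=4) a[fast]=0 → fast++
(s=3,f=5) a[fast]=0 → fast++
(s=3,f=6) a[fast]=0 → fast++

slow=3, fast=7, a=[2, 2, 5, 0, 0, 0, 0, 0, 0, 9, 0, 3, 0]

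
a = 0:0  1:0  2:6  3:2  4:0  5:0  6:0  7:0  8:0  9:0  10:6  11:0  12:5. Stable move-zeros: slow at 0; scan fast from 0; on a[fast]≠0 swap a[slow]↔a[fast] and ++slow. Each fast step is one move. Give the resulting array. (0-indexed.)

slow=0 fast=0: a[fast]=0, fast++
slow=0 fast=1: a[fast]=0, fast++
slow=0 fast=2: a[fast]=6≠0 swap→a[0]=6, slow++,fast++
slow=1 fast=3: a[fast]=2≠0 swap→a[1]=2, slow++,fast++
slow=2 fast=4: a[fast]=0, fast++
slow=2 fast=5: a[fast]=0, fast++
slow=2 fast=6: a[fast]=0, fast++
slow=2 fast=7: a[fast]=0, fast++
slow=2 fast=8: a[fast]=0, fast++
slow=2 fast=9: a[fast]=0, fast++
slow=2 fast=10: a[fast]=6≠0 swap→a[2]=6, slow++,fast++
slow=3 fast=11: a[fast]=0, fast++
slow=3 fast=12: a[fast]=5≠0 swap→a[3]=5, slow++,fast++

[6, 2, 6, 5, 0, 0, 0, 0, 0, 0, 0, 0, 0]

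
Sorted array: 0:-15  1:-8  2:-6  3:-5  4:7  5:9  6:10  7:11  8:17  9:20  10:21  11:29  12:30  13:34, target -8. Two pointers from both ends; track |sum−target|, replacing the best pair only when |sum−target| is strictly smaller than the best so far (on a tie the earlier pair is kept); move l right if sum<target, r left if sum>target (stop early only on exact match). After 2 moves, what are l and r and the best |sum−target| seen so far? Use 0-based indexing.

l=0, r=11, best |Δ|=23

l=0 r=13: -15+34=19 d=27 *, r--
l=0 r=12: -15+30=15 d=23 *, r--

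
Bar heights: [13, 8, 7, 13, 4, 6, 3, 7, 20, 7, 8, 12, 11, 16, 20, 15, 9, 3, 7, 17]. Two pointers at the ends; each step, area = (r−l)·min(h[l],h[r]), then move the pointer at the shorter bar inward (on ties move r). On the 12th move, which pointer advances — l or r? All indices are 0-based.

r

[0,19] min(13,17)*19=247 best=247 * → l++
[1,19] min(8,17)*18=144 best=247 → l++
[2,19] min(7,17)*17=119 best=247 → l++
[3,19] min(13,17)*16=208 best=247 → l++
[4,19] min(4,17)*15=60 best=247 → l++
[5,19] min(6,17)*14=84 best=247 → l++
[6,19] min(3,17)*13=39 best=247 → l++
[7,19] min(7,17)*12=84 best=247 → l++
[8,19] min(20,17)*11=187 best=247 → r--
[8,18] min(20,7)*10=70 best=247 → r--
[8,17] min(20,3)*9=27 best=247 → r--
[8,16] min(20,9)*8=72 best=247 → r--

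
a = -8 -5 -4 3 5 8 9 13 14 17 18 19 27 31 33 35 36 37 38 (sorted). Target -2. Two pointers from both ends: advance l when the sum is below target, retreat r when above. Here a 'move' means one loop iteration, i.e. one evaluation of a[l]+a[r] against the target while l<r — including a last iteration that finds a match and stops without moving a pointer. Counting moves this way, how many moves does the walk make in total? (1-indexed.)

17 moves

l=1 r=19: -8+38=30 >-2, r--
l=1 r=18: -8+37=29 >-2, r--
l=1 r=17: -8+36=28 >-2, r--
l=1 r=16: -8+35=27 >-2, r--
l=1 r=15: -8+33=25 >-2, r--
l=1 r=14: -8+31=23 >-2, r--
l=1 r=13: -8+27=19 >-2, r--
l=1 r=12: -8+19=11 >-2, r--
l=1 r=11: -8+18=10 >-2, r--
l=1 r=10: -8+17=9 >-2, r--
l=1 r=9: -8+14=6 >-2, r--
l=1 r=8: -8+13=5 >-2, r--
l=1 r=7: -8+9=1 >-2, r--
l=1 r=6: -8+8=0 >-2, r--
l=1 r=5: -8+5=-3 <-2, l++
l=2 r=5: -5+5=0 >-2, r--
l=2 r=4: -5+3=-2, found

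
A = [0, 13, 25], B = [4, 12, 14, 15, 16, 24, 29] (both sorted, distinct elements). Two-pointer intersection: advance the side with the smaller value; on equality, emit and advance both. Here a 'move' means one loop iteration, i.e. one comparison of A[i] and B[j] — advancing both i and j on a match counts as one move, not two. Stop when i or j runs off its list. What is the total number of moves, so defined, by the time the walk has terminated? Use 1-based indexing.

i=1 j=1: 0<4, i++
i=2 j=1: 13>4, j++
i=2 j=2: 13>12, j++
i=2 j=3: 13<14, i++
i=3 j=3: 25>14, j++
i=3 j=4: 25>15, j++
i=3 j=5: 25>16, j++
i=3 j=6: 25>24, j++
i=3 j=7: 25<29, i++

9 moves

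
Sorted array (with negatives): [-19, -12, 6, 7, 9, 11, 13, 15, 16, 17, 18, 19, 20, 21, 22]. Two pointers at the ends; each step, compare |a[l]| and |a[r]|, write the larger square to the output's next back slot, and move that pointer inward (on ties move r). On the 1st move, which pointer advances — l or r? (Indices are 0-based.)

l=0 r=14: |-19|<=|22| out[14]=484, r--

r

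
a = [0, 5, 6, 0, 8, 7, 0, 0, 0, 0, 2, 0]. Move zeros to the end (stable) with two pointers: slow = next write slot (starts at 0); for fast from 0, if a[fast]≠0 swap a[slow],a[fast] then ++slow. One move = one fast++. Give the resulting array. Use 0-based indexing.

(s=0,f=0) a[fast]=0 → fast++
(s=0,f=1) a[fast]=5≠0 swap→a[0]=5 → slow++,fast++
(s=1,f=2) a[fast]=6≠0 swap→a[1]=6 → slow++,fast++
(s=2,f=3) a[fast]=0 → fast++
(s=2,f=4) a[fast]=8≠0 swap→a[2]=8 → slow++,fast++
(s=3,f=5) a[fast]=7≠0 swap→a[3]=7 → slow++,fast++
(s=4,f=6) a[fast]=0 → fast++
(s=4,f=7) a[fast]=0 → fast++
(s=4,f=8) a[fast]=0 → fast++
(s=4,f=9) a[fast]=0 → fast++
(s=4,f=10) a[fast]=2≠0 swap→a[4]=2 → slow++,fast++
(s=5,f=11) a[fast]=0 → fast++

[5, 6, 8, 7, 2, 0, 0, 0, 0, 0, 0, 0]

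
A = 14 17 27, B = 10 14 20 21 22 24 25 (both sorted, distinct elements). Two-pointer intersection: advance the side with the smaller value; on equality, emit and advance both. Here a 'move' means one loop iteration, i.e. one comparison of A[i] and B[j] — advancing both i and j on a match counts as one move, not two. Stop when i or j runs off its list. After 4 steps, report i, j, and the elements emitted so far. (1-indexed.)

i=3, j=4, emitted=[14]

[i=1,j=1] 14>10 → j++
[i=1,j=2] 14==14 emit → i++,j++
[i=2,j=3] 17<20 → i++
[i=3,j=3] 27>20 → j++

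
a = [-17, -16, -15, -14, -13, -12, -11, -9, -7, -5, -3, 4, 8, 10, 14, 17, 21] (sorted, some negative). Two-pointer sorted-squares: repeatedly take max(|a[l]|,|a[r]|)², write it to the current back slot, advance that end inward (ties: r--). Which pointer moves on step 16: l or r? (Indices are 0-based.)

r

[0,16] |-17|<=|21| out[16]=441 → r--
[0,15] |-17|<=|17| out[15]=289 → r--
[0,14] |-17|>|14| out[14]=289 → l++
[1,14] |-16|>|14| out[13]=256 → l++
[2,14] |-15|>|14| out[12]=225 → l++
[3,14] |-14|<=|14| out[11]=196 → r--
[3,13] |-14|>|10| out[10]=196 → l++
[4,13] |-13|>|10| out[9]=169 → l++
[5,13] |-12|>|10| out[8]=144 → l++
[6,13] |-11|>|10| out[7]=121 → l++
[7,13] |-9|<=|10| out[6]=100 → r--
[7,12] |-9|>|8| out[5]=81 → l++
[8,12] |-7|<=|8| out[4]=64 → r--
[8,11] |-7|>|4| out[3]=49 → l++
[9,11] |-5|>|4| out[2]=25 → l++
[10,11] |-3|<=|4| out[1]=16 → r--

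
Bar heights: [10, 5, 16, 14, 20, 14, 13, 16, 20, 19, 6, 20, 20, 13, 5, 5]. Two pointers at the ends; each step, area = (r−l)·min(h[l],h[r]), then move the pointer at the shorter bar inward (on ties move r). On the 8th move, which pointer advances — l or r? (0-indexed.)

[0,15] min(10,5)*15=75 best=75 * → r--
[0,14] min(10,5)*14=70 best=75 → r--
[0,13] min(10,13)*13=130 best=130 * → l++
[1,13] min(5,13)*12=60 best=130 → l++
[2,13] min(16,13)*11=143 best=143 * → r--
[2,12] min(16,20)*10=160 best=160 * → l++
[3,12] min(14,20)*9=126 best=160 → l++
[4,12] min(20,20)*8=160 best=160 → r--

r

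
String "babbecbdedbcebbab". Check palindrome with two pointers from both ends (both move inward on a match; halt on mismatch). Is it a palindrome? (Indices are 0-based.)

[0,16] 'b'=='b' → l++,r--
[1,15] 'a'=='a' → l++,r--
[2,14] 'b'=='b' → l++,r--
[3,13] 'b'=='b' → l++,r--
[4,12] 'e'=='e' → l++,r--
[5,11] 'c'=='c' → l++,r--
[6,10] 'b'=='b' → l++,r--
[7,9] 'd'=='d' → l++,r--

palindrome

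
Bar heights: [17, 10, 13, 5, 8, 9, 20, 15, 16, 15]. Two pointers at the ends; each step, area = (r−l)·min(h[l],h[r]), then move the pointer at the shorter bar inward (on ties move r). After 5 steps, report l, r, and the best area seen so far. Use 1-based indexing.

[1,10] min(17,15)*9=135 best=135 * → r--
[1,9] min(17,16)*8=128 best=135 → r--
[1,8] min(17,15)*7=105 best=135 → r--
[1,7] min(17,20)*6=102 best=135 → l++
[2,7] min(10,20)*5=50 best=135 → l++

l=3, r=7, best area=135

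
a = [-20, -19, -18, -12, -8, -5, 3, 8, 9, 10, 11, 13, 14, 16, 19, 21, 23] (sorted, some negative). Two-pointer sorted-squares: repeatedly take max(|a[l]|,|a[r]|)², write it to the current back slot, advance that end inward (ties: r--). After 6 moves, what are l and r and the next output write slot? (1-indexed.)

l=1 r=17: |-20|<=|23| out[17]=529, r--
l=1 r=16: |-20|<=|21| out[16]=441, r--
l=1 r=15: |-20|>|19| out[15]=400, l++
l=2 r=15: |-19|<=|19| out[14]=361, r--
l=2 r=14: |-19|>|16| out[13]=361, l++
l=3 r=14: |-18|>|16| out[12]=324, l++

l=4, r=14, next write slot=11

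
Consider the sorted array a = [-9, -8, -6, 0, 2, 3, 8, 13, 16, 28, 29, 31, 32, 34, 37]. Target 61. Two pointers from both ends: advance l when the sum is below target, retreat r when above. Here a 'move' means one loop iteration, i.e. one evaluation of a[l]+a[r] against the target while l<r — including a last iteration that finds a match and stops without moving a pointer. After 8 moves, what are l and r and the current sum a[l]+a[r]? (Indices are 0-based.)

[0,14] -9+37=28 <61 → l++
[1,14] -8+37=29 <61 → l++
[2,14] -6+37=31 <61 → l++
[3,14] 0+37=37 <61 → l++
[4,14] 2+37=39 <61 → l++
[5,14] 3+37=40 <61 → l++
[6,14] 8+37=45 <61 → l++
[7,14] 13+37=50 <61 → l++

l=8, r=14, sum=53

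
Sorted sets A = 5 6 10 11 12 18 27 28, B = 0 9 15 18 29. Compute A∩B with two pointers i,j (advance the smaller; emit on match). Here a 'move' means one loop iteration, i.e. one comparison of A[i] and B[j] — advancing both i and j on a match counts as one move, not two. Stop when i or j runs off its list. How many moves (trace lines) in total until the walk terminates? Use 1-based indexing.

11 moves

i=1 j=1: 5>0, j++
i=1 j=2: 5<9, i++
i=2 j=2: 6<9, i++
i=3 j=2: 10>9, j++
i=3 j=3: 10<15, i++
i=4 j=3: 11<15, i++
i=5 j=3: 12<15, i++
i=6 j=3: 18>15, j++
i=6 j=4: 18==18 emit, i++,j++
i=7 j=5: 27<29, i++
i=8 j=5: 28<29, i++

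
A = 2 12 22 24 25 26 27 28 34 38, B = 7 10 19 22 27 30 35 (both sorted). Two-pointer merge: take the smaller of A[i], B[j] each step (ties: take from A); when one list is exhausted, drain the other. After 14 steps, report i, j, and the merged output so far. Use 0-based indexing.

i=0 j=0: A[i]=2<=B[j]=7 take 2, i++
i=1 j=0: A[i]=12>B[j]=7 take 7, j++
i=1 j=1: A[i]=12>B[j]=10 take 10, j++
i=1 j=2: A[i]=12<=B[j]=19 take 12, i++
i=2 j=2: A[i]=22>B[j]=19 take 19, j++
i=2 j=3: A[i]=22<=B[j]=22 take 22, i++
i=3 j=3: A[i]=24>B[j]=22 take 22, j++
i=3 j=4: A[i]=24<=B[j]=27 take 24, i++
i=4 j=4: A[i]=25<=B[j]=27 take 25, i++
i=5 j=4: A[i]=26<=B[j]=27 take 26, i++
i=6 j=4: A[i]=27<=B[j]=27 take 27, i++
i=7 j=4: A[i]=28>B[j]=27 take 27, j++
i=7 j=5: A[i]=28<=B[j]=30 take 28, i++
i=8 j=5: A[i]=34>B[j]=30 take 30, j++

i=8, j=6, merged so far=[2, 7, 10, 12, 19, 22, 22, 24, 25, 26, 27, 27, 28, 30]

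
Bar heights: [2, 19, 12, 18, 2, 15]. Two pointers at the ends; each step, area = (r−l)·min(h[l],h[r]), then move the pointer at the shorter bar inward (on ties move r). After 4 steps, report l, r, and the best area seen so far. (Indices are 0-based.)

l=1, r=2, best area=60

l=0 r=5: min(2,15)*5=10 best=10 *, l++
l=1 r=5: min(19,15)*4=60 best=60 *, r--
l=1 r=4: min(19,2)*3=6 best=60, r--
l=1 r=3: min(19,18)*2=36 best=60, r--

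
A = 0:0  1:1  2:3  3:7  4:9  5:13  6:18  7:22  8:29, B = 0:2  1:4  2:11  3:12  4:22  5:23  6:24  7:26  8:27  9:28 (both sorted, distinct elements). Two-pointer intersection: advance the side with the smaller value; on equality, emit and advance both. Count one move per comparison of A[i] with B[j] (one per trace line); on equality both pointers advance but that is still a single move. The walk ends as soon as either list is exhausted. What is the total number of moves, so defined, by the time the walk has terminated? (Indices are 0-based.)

i=0 j=0: 0<2, i++
i=1 j=0: 1<2, i++
i=2 j=0: 3>2, j++
i=2 j=1: 3<4, i++
i=3 j=1: 7>4, j++
i=3 j=2: 7<11, i++
i=4 j=2: 9<11, i++
i=5 j=2: 13>11, j++
i=5 j=3: 13>12, j++
i=5 j=4: 13<22, i++
i=6 j=4: 18<22, i++
i=7 j=4: 22==22 emit, i++,j++
i=8 j=5: 29>23, j++
i=8 j=6: 29>24, j++
i=8 j=7: 29>26, j++
i=8 j=8: 29>27, j++
i=8 j=9: 29>28, j++

17 moves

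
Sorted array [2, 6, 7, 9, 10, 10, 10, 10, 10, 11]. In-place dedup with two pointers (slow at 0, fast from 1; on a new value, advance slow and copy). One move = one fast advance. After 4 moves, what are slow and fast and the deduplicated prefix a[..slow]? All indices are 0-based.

(s=0,f=1) a[fast]=6≠a[slow]=2 write a[1]=6 → slow++,fast++
(s=1,f=2) a[fast]=7≠a[slow]=6 write a[2]=7 → slow++,fast++
(s=2,f=3) a[fast]=9≠a[slow]=7 write a[3]=9 → slow++,fast++
(s=3,f=4) a[fast]=10≠a[slow]=9 write a[4]=10 → slow++,fast++

slow=4, fast=5, prefix=[2, 6, 7, 9, 10]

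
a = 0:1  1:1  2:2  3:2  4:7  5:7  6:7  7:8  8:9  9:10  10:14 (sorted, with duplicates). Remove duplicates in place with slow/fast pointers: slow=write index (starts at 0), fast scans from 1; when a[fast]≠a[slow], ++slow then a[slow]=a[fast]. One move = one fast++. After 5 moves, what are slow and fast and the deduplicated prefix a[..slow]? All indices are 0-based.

slow=0 fast=1: a[fast]=1=a[slow] dup, fast++
slow=0 fast=2: a[fast]=2≠a[slow]=1 write a[1]=2, slow++,fast++
slow=1 fast=3: a[fast]=2=a[slow] dup, fast++
slow=1 fast=4: a[fast]=7≠a[slow]=2 write a[2]=7, slow++,fast++
slow=2 fast=5: a[fast]=7=a[slow] dup, fast++

slow=2, fast=6, prefix=[1, 2, 7]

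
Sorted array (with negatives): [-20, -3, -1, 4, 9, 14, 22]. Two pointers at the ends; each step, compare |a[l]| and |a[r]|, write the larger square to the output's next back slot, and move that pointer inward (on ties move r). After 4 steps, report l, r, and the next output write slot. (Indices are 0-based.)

l=1, r=3, next write slot=2

l=0 r=6: |-20|<=|22| out[6]=484, r--
l=0 r=5: |-20|>|14| out[5]=400, l++
l=1 r=5: |-3|<=|14| out[4]=196, r--
l=1 r=4: |-3|<=|9| out[3]=81, r--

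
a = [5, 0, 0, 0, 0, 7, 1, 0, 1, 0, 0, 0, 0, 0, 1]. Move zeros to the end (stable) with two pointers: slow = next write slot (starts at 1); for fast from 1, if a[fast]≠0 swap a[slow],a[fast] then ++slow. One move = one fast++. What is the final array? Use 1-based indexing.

[5, 7, 1, 1, 1, 0, 0, 0, 0, 0, 0, 0, 0, 0, 0]

slow=1 fast=1: a[fast]=5≠0 swap→a[1]=5, slow++,fast++
slow=2 fast=2: a[fast]=0, fast++
slow=2 fast=3: a[fast]=0, fast++
slow=2 fast=4: a[fast]=0, fast++
slow=2 fast=5: a[fast]=0, fast++
slow=2 fast=6: a[fast]=7≠0 swap→a[2]=7, slow++,fast++
slow=3 fast=7: a[fast]=1≠0 swap→a[3]=1, slow++,fast++
slow=4 fast=8: a[fast]=0, fast++
slow=4 fast=9: a[fast]=1≠0 swap→a[4]=1, slow++,fast++
slow=5 fast=10: a[fast]=0, fast++
slow=5 fast=11: a[fast]=0, fast++
slow=5 fast=12: a[fast]=0, fast++
slow=5 fast=13: a[fast]=0, fast++
slow=5 fast=14: a[fast]=0, fast++
slow=5 fast=15: a[fast]=1≠0 swap→a[5]=1, slow++,fast++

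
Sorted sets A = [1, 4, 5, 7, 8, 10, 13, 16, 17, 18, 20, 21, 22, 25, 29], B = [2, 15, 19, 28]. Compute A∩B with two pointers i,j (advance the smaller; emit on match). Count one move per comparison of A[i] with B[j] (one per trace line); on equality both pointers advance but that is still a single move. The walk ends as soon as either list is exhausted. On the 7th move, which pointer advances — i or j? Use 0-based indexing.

[i=0,j=0] 1<2 → i++
[i=1,j=0] 4>2 → j++
[i=1,j=1] 4<15 → i++
[i=2,j=1] 5<15 → i++
[i=3,j=1] 7<15 → i++
[i=4,j=1] 8<15 → i++
[i=5,j=1] 10<15 → i++

i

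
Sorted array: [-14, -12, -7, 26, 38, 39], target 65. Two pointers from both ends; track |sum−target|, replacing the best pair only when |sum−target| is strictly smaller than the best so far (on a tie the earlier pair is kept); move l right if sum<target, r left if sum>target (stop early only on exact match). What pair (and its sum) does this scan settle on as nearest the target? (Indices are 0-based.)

pair (26, 39) with sum 65 (|Δ|=0)

l=0 r=5: -14+39=25 d=40 *, l++
l=1 r=5: -12+39=27 d=38 *, l++
l=2 r=5: -7+39=32 d=33 *, l++
l=3 r=5: 26+39=65 d=0 *, stop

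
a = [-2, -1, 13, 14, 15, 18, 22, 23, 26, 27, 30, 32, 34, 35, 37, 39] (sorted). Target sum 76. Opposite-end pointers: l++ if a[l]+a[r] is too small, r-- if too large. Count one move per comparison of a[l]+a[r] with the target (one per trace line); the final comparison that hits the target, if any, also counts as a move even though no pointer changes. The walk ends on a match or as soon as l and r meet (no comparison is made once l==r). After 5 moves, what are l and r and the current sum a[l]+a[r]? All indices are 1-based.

l=6, r=16, sum=57

l=1 r=16: -2+39=37 <76, l++
l=2 r=16: -1+39=38 <76, l++
l=3 r=16: 13+39=52 <76, l++
l=4 r=16: 14+39=53 <76, l++
l=5 r=16: 15+39=54 <76, l++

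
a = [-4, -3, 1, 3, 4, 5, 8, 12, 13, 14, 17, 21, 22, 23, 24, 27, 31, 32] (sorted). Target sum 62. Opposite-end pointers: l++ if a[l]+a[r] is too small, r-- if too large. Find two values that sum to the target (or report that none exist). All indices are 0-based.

no pair

l=0 r=17: -4+32=28 <62, l++
l=1 r=17: -3+32=29 <62, l++
l=2 r=17: 1+32=33 <62, l++
l=3 r=17: 3+32=35 <62, l++
l=4 r=17: 4+32=36 <62, l++
l=5 r=17: 5+32=37 <62, l++
l=6 r=17: 8+32=40 <62, l++
l=7 r=17: 12+32=44 <62, l++
l=8 r=17: 13+32=45 <62, l++
l=9 r=17: 14+32=46 <62, l++
l=10 r=17: 17+32=49 <62, l++
l=11 r=17: 21+32=53 <62, l++
l=12 r=17: 22+32=54 <62, l++
l=13 r=17: 23+32=55 <62, l++
l=14 r=17: 24+32=56 <62, l++
l=15 r=17: 27+32=59 <62, l++
l=16 r=17: 31+32=63 >62, r--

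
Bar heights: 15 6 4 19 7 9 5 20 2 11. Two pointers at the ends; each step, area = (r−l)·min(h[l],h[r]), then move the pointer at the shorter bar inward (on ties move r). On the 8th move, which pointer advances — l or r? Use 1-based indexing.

l=1 r=10: min(15,11)*9=99 best=99 *, r--
l=1 r=9: min(15,2)*8=16 best=99, r--
l=1 r=8: min(15,20)*7=105 best=105 *, l++
l=2 r=8: min(6,20)*6=36 best=105, l++
l=3 r=8: min(4,20)*5=20 best=105, l++
l=4 r=8: min(19,20)*4=76 best=105, l++
l=5 r=8: min(7,20)*3=21 best=105, l++
l=6 r=8: min(9,20)*2=18 best=105, l++

l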